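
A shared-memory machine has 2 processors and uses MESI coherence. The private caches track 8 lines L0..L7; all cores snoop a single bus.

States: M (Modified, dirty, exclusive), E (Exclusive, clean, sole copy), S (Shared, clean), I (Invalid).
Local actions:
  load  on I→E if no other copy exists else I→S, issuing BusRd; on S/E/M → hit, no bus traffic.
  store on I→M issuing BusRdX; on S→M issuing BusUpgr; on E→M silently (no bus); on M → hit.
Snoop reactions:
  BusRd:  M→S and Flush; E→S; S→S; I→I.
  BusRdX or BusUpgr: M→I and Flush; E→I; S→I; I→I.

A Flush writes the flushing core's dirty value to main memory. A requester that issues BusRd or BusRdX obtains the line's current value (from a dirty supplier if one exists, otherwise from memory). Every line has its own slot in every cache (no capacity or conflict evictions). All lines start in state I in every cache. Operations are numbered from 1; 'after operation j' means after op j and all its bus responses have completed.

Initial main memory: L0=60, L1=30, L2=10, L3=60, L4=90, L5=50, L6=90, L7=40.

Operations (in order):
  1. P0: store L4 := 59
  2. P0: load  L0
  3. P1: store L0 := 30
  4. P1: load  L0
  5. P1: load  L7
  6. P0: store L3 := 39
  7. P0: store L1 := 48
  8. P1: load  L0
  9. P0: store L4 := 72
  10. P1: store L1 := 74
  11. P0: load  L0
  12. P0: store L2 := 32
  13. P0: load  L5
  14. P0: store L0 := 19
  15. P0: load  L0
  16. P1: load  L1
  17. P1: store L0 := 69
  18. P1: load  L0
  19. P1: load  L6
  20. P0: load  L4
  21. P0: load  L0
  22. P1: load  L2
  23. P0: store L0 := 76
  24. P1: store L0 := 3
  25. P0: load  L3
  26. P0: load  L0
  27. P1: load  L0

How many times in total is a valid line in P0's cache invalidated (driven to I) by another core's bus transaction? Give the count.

invalidations = 4

step 1: P0: store L4 := 59  ⟶  MI  (L4)  txn=BusRdX  M[L4]=90
step 2: P0: load  L0  ⟶  EI  (L0)  txn=BusRd  M[L0]=60
step 3: P1: store L0 := 30  ⟶  IM  (L0)  txn=BusRdX  M[L0]=60
step 4: P1: load  L0  ⟶  IM  (L0)  txn=∅  M[L0]=60
step 5: P1: load  L7  ⟶  IE  (L7)  txn=BusRd  M[L7]=40
step 6: P0: store L3 := 39  ⟶  MI  (L3)  txn=BusRdX  M[L3]=60
step 7: P0: store L1 := 48  ⟶  MI  (L1)  txn=BusRdX  M[L1]=30
step 8: P1: load  L0  ⟶  IM  (L0)  txn=∅  M[L0]=60
step 9: P0: store L4 := 72  ⟶  MI  (L4)  txn=∅  M[L4]=90
step 10: P1: store L1 := 74  ⟶  IM  (L1)  txn=BusRdX+Flush  M[L1]=48
step 11: P0: load  L0  ⟶  SS  (L0)  txn=BusRd+Flush  M[L0]=30
step 12: P0: store L2 := 32  ⟶  MI  (L2)  txn=BusRdX  M[L2]=10
step 13: P0: load  L5  ⟶  EI  (L5)  txn=BusRd  M[L5]=50
step 14: P0: store L0 := 19  ⟶  MI  (L0)  txn=BusUpgr  M[L0]=30
step 15: P0: load  L0  ⟶  MI  (L0)  txn=∅  M[L0]=30
step 16: P1: load  L1  ⟶  IM  (L1)  txn=∅  M[L1]=48
step 17: P1: store L0 := 69  ⟶  IM  (L0)  txn=BusRdX+Flush  M[L0]=19
step 18: P1: load  L0  ⟶  IM  (L0)  txn=∅  M[L0]=19
step 19: P1: load  L6  ⟶  IE  (L6)  txn=BusRd  M[L6]=90
step 20: P0: load  L4  ⟶  MI  (L4)  txn=∅  M[L4]=90
step 21: P0: load  L0  ⟶  SS  (L0)  txn=BusRd+Flush  M[L0]=69
step 22: P1: load  L2  ⟶  SS  (L2)  txn=BusRd+Flush  M[L2]=32
step 23: P0: store L0 := 76  ⟶  MI  (L0)  txn=BusUpgr  M[L0]=69
step 24: P1: store L0 := 3  ⟶  IM  (L0)  txn=BusRdX+Flush  M[L0]=76
step 25: P0: load  L3  ⟶  MI  (L3)  txn=∅  M[L3]=60
step 26: P0: load  L0  ⟶  SS  (L0)  txn=BusRd+Flush  M[L0]=3
step 27: P1: load  L0  ⟶  SS  (L0)  txn=∅  M[L0]=3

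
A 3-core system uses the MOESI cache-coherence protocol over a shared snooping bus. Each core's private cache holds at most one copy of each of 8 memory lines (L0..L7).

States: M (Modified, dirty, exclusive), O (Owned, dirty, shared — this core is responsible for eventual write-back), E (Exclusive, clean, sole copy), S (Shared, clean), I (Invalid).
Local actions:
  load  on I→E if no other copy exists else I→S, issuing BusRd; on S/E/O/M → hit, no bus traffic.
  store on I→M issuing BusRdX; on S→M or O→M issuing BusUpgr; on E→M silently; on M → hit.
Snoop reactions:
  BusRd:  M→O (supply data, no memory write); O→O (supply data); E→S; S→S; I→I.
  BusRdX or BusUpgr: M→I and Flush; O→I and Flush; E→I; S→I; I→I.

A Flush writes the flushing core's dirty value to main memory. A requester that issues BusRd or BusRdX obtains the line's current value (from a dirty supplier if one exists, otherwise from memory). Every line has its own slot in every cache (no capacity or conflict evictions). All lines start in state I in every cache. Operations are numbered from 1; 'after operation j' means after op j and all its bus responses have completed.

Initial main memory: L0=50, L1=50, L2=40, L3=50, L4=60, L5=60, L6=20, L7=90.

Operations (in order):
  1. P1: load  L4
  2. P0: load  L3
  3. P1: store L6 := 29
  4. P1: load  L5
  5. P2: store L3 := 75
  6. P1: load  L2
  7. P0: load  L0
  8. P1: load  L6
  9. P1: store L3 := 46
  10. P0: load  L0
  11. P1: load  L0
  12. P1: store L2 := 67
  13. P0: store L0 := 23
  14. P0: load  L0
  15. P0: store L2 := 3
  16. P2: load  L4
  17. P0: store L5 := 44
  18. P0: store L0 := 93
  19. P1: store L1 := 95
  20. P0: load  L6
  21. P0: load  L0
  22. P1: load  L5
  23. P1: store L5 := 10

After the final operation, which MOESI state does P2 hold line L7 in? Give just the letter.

step 1: P1: load  L4  ⟶  IEI  (L4)  txn=BusRd  M[L4]=60
step 2: P0: load  L3  ⟶  EII  (L3)  txn=BusRd  M[L3]=50
step 3: P1: store L6 := 29  ⟶  IMI  (L6)  txn=BusRdX  M[L6]=20
step 4: P1: load  L5  ⟶  IEI  (L5)  txn=BusRd  M[L5]=60
step 5: P2: store L3 := 75  ⟶  IIM  (L3)  txn=BusRdX  M[L3]=50
step 6: P1: load  L2  ⟶  IEI  (L2)  txn=BusRd  M[L2]=40
step 7: P0: load  L0  ⟶  EII  (L0)  txn=BusRd  M[L0]=50
step 8: P1: load  L6  ⟶  IMI  (L6)  txn=∅  M[L6]=20
step 9: P1: store L3 := 46  ⟶  IMI  (L3)  txn=BusRdX+Flush  M[L3]=75
step 10: P0: load  L0  ⟶  EII  (L0)  txn=∅  M[L0]=50
step 11: P1: load  L0  ⟶  SSI  (L0)  txn=BusRd  M[L0]=50
step 12: P1: store L2 := 67  ⟶  IMI  (L2)  txn=∅  M[L2]=40
step 13: P0: store L0 := 23  ⟶  MII  (L0)  txn=BusUpgr  M[L0]=50
step 14: P0: load  L0  ⟶  MII  (L0)  txn=∅  M[L0]=50
step 15: P0: store L2 := 3  ⟶  MII  (L2)  txn=BusRdX+Flush  M[L2]=67
step 16: P2: load  L4  ⟶  ISS  (L4)  txn=BusRd  M[L4]=60
step 17: P0: store L5 := 44  ⟶  MII  (L5)  txn=BusRdX  M[L5]=60
step 18: P0: store L0 := 93  ⟶  MII  (L0)  txn=∅  M[L0]=50
step 19: P1: store L1 := 95  ⟶  IMI  (L1)  txn=BusRdX  M[L1]=50
step 20: P0: load  L6  ⟶  SOI  (L6)  txn=BusRd  M[L6]=20
step 21: P0: load  L0  ⟶  MII  (L0)  txn=∅  M[L0]=50
step 22: P1: load  L5  ⟶  OSI  (L5)  txn=BusRd  M[L5]=60
step 23: P1: store L5 := 10  ⟶  IMI  (L5)  txn=BusUpgr+Flush  M[L5]=44

state = I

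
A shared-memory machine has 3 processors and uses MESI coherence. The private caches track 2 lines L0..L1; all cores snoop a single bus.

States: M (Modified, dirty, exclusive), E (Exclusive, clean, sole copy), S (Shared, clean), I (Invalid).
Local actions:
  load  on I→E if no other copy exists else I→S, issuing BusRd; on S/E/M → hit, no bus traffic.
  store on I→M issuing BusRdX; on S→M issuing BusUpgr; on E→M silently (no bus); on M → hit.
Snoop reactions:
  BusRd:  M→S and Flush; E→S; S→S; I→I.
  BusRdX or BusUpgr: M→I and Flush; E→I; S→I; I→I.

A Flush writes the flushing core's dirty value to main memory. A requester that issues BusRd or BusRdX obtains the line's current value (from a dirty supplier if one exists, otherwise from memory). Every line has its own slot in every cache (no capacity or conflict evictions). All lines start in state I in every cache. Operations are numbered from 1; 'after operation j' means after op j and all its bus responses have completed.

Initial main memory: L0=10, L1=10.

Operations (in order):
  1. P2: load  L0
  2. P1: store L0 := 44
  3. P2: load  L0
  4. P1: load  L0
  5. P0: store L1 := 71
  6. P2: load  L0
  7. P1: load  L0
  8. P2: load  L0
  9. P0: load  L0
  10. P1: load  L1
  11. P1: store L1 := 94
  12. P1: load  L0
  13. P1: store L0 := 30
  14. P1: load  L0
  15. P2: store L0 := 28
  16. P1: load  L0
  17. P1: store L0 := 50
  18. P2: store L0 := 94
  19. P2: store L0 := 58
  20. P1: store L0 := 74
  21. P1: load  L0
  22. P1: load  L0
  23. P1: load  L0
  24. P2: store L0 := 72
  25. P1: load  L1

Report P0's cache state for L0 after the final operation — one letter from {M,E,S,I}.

state = I

1. P2: load  L0  bus=[BusRd]  L0: P0=I P1=I P2=E  mem[L0]=10
2. P1: store L0 := 44  bus=[BusRdX]  L0: P0=I P1=M P2=I  mem[L0]=10
3. P2: load  L0  bus=[BusRd,Flush]  L0: P0=I P1=S P2=S  mem[L0]=44
4. P1: load  L0  bus=[-]  L0: P0=I P1=S P2=S  mem[L0]=44
5. P0: store L1 := 71  bus=[BusRdX]  L1: P0=M P1=I P2=I  mem[L1]=10
6. P2: load  L0  bus=[-]  L0: P0=I P1=S P2=S  mem[L0]=44
7. P1: load  L0  bus=[-]  L0: P0=I P1=S P2=S  mem[L0]=44
8. P2: load  L0  bus=[-]  L0: P0=I P1=S P2=S  mem[L0]=44
9. P0: load  L0  bus=[BusRd]  L0: P0=S P1=S P2=S  mem[L0]=44
10. P1: load  L1  bus=[BusRd,Flush]  L1: P0=S P1=S P2=I  mem[L1]=71
11. P1: store L1 := 94  bus=[BusUpgr]  L1: P0=I P1=M P2=I  mem[L1]=71
12. P1: load  L0  bus=[-]  L0: P0=S P1=S P2=S  mem[L0]=44
13. P1: store L0 := 30  bus=[BusUpgr]  L0: P0=I P1=M P2=I  mem[L0]=44
14. P1: load  L0  bus=[-]  L0: P0=I P1=M P2=I  mem[L0]=44
15. P2: store L0 := 28  bus=[BusRdX,Flush]  L0: P0=I P1=I P2=M  mem[L0]=30
16. P1: load  L0  bus=[BusRd,Flush]  L0: P0=I P1=S P2=S  mem[L0]=28
17. P1: store L0 := 50  bus=[BusUpgr]  L0: P0=I P1=M P2=I  mem[L0]=28
18. P2: store L0 := 94  bus=[BusRdX,Flush]  L0: P0=I P1=I P2=M  mem[L0]=50
19. P2: store L0 := 58  bus=[-]  L0: P0=I P1=I P2=M  mem[L0]=50
20. P1: store L0 := 74  bus=[BusRdX,Flush]  L0: P0=I P1=M P2=I  mem[L0]=58
21. P1: load  L0  bus=[-]  L0: P0=I P1=M P2=I  mem[L0]=58
22. P1: load  L0  bus=[-]  L0: P0=I P1=M P2=I  mem[L0]=58
23. P1: load  L0  bus=[-]  L0: P0=I P1=M P2=I  mem[L0]=58
24. P2: store L0 := 72  bus=[BusRdX,Flush]  L0: P0=I P1=I P2=M  mem[L0]=74
25. P1: load  L1  bus=[-]  L1: P0=I P1=M P2=I  mem[L1]=71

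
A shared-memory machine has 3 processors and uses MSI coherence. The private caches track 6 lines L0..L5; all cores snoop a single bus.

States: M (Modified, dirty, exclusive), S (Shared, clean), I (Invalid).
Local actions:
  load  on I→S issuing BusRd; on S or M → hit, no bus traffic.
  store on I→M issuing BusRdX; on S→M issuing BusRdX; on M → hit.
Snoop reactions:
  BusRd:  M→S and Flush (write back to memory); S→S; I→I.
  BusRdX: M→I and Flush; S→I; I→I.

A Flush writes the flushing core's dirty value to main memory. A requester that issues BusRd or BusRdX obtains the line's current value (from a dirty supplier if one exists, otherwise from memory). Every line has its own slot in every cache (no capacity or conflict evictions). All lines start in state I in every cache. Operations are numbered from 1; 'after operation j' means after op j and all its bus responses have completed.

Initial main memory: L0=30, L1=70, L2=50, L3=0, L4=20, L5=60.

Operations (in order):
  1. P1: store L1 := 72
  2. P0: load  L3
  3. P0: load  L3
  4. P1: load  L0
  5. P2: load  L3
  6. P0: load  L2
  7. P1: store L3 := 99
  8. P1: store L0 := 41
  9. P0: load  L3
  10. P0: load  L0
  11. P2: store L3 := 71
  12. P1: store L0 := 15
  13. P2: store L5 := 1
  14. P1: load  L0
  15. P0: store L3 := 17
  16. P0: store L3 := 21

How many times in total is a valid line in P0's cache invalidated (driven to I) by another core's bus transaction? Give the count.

invalidations = 3

  op1 P1: store L1 := 72 → I/M/I on L1; bus BusRdX; mem=70
  op2 P0: load  L3 → S/I/I on L3; bus BusRd; mem=0
  op3 P0: load  L3 → S/I/I on L3; bus (none); mem=0
  op4 P1: load  L0 → I/S/I on L0; bus BusRd; mem=30
  op5 P2: load  L3 → S/I/S on L3; bus BusRd; mem=0
  op6 P0: load  L2 → S/I/I on L2; bus BusRd; mem=50
  op7 P1: store L3 := 99 → I/M/I on L3; bus BusRdX; mem=0
  op8 P1: store L0 := 41 → I/M/I on L0; bus BusRdX; mem=30
  op9 P0: load  L3 → S/S/I on L3; bus BusRd Flush; mem=99
  op10 P0: load  L0 → S/S/I on L0; bus BusRd Flush; mem=41
  op11 P2: store L3 := 71 → I/I/M on L3; bus BusRdX; mem=99
  op12 P1: store L0 := 15 → I/M/I on L0; bus BusRdX; mem=41
  op13 P2: store L5 := 1 → I/I/M on L5; bus BusRdX; mem=60
  op14 P1: load  L0 → I/M/I on L0; bus (none); mem=41
  op15 P0: store L3 := 17 → M/I/I on L3; bus BusRdX Flush; mem=71
  op16 P0: store L3 := 21 → M/I/I on L3; bus (none); mem=71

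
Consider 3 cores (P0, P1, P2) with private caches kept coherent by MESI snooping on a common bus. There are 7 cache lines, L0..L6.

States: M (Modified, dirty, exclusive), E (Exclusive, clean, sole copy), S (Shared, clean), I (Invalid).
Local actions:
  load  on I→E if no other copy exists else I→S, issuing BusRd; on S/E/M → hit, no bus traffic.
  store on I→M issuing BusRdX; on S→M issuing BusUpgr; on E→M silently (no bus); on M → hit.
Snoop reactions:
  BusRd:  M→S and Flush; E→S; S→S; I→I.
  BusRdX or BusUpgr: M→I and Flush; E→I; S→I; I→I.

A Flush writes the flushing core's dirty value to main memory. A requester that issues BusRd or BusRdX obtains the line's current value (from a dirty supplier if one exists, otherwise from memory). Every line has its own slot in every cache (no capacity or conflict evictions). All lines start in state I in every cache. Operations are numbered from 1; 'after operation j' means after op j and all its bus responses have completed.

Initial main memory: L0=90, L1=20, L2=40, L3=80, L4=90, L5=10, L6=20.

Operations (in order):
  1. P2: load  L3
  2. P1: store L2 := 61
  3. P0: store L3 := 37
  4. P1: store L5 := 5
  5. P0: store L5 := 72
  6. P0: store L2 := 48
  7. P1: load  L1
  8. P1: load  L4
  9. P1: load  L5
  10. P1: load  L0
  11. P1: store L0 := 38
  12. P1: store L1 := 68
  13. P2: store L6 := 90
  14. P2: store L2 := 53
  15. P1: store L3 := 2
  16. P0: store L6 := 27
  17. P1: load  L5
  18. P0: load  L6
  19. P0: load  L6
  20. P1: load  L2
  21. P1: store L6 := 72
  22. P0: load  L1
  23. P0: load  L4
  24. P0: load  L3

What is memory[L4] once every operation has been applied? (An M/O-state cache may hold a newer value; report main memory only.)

memory[L4] = 90

step 1: P2: load  L3  ⟶  IIE  (L3)  txn=BusRd  M[L3]=80
step 2: P1: store L2 := 61  ⟶  IMI  (L2)  txn=BusRdX  M[L2]=40
step 3: P0: store L3 := 37  ⟶  MII  (L3)  txn=BusRdX  M[L3]=80
step 4: P1: store L5 := 5  ⟶  IMI  (L5)  txn=BusRdX  M[L5]=10
step 5: P0: store L5 := 72  ⟶  MII  (L5)  txn=BusRdX+Flush  M[L5]=5
step 6: P0: store L2 := 48  ⟶  MII  (L2)  txn=BusRdX+Flush  M[L2]=61
step 7: P1: load  L1  ⟶  IEI  (L1)  txn=BusRd  M[L1]=20
step 8: P1: load  L4  ⟶  IEI  (L4)  txn=BusRd  M[L4]=90
step 9: P1: load  L5  ⟶  SSI  (L5)  txn=BusRd+Flush  M[L5]=72
step 10: P1: load  L0  ⟶  IEI  (L0)  txn=BusRd  M[L0]=90
step 11: P1: store L0 := 38  ⟶  IMI  (L0)  txn=∅  M[L0]=90
step 12: P1: store L1 := 68  ⟶  IMI  (L1)  txn=∅  M[L1]=20
step 13: P2: store L6 := 90  ⟶  IIM  (L6)  txn=BusRdX  M[L6]=20
step 14: P2: store L2 := 53  ⟶  IIM  (L2)  txn=BusRdX+Flush  M[L2]=48
step 15: P1: store L3 := 2  ⟶  IMI  (L3)  txn=BusRdX+Flush  M[L3]=37
step 16: P0: store L6 := 27  ⟶  MII  (L6)  txn=BusRdX+Flush  M[L6]=90
step 17: P1: load  L5  ⟶  SSI  (L5)  txn=∅  M[L5]=72
step 18: P0: load  L6  ⟶  MII  (L6)  txn=∅  M[L6]=90
step 19: P0: load  L6  ⟶  MII  (L6)  txn=∅  M[L6]=90
step 20: P1: load  L2  ⟶  ISS  (L2)  txn=BusRd+Flush  M[L2]=53
step 21: P1: store L6 := 72  ⟶  IMI  (L6)  txn=BusRdX+Flush  M[L6]=27
step 22: P0: load  L1  ⟶  SSI  (L1)  txn=BusRd+Flush  M[L1]=68
step 23: P0: load  L4  ⟶  SSI  (L4)  txn=BusRd  M[L4]=90
step 24: P0: load  L3  ⟶  SSI  (L3)  txn=BusRd+Flush  M[L3]=2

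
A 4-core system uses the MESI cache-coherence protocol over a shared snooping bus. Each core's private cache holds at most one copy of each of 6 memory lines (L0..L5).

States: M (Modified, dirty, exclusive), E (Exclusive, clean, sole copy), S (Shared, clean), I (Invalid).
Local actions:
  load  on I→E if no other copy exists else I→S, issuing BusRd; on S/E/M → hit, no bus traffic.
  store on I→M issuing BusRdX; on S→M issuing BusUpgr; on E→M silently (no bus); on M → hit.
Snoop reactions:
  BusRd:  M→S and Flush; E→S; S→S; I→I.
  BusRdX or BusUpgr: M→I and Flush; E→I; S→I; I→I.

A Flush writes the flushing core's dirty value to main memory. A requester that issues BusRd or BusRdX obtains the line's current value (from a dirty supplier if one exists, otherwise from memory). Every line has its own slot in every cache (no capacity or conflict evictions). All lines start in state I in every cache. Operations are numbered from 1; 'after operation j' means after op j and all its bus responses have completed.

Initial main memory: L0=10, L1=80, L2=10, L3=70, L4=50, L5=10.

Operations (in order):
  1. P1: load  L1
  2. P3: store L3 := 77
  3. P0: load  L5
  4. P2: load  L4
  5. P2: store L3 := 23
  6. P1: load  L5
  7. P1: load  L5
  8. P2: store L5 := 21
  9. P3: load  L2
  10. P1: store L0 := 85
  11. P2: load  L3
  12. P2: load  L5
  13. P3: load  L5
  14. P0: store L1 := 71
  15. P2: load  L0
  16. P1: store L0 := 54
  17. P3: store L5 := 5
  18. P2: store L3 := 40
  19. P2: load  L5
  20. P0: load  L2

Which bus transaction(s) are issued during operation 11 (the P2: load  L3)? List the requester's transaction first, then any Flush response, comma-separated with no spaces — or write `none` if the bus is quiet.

bus = none

[1] P1: load  L1 | P0:I, P1:E(80), P2:I, P3:I | bus: BusRd
[2] P3: store L3 := 77 | P0:I, P1:I, P2:I, P3:M(77) | bus: BusRdX
[3] P0: load  L5 | P0:E(10), P1:I, P2:I, P3:I | bus: BusRd
[4] P2: load  L4 | P0:I, P1:I, P2:E(50), P3:I | bus: BusRd
[5] P2: store L3 := 23 | P0:I, P1:I, P2:M(23), P3:I | bus: BusRdX,Flush
[6] P1: load  L5 | P0:S(10), P1:S(10), P2:I, P3:I | bus: BusRd
[7] P1: load  L5 | P0:S(10), P1:S(10), P2:I, P3:I | bus: none
[8] P2: store L5 := 21 | P0:I, P1:I, P2:M(21), P3:I | bus: BusRdX
[9] P3: load  L2 | P0:I, P1:I, P2:I, P3:E(10) | bus: BusRd
[10] P1: store L0 := 85 | P0:I, P1:M(85), P2:I, P3:I | bus: BusRdX
[11] P2: load  L3 | P0:I, P1:I, P2:M(23), P3:I | bus: none
[12] P2: load  L5 | P0:I, P1:I, P2:M(21), P3:I | bus: none
[13] P3: load  L5 | P0:I, P1:I, P2:S(21), P3:S(21) | bus: BusRd,Flush
[14] P0: store L1 := 71 | P0:M(71), P1:I, P2:I, P3:I | bus: BusRdX
[15] P2: load  L0 | P0:I, P1:S(85), P2:S(85), P3:I | bus: BusRd,Flush
[16] P1: store L0 := 54 | P0:I, P1:M(54), P2:I, P3:I | bus: BusUpgr
[17] P3: store L5 := 5 | P0:I, P1:I, P2:I, P3:M(5) | bus: BusUpgr
[18] P2: store L3 := 40 | P0:I, P1:I, P2:M(40), P3:I | bus: none
[19] P2: load  L5 | P0:I, P1:I, P2:S(5), P3:S(5) | bus: BusRd,Flush
[20] P0: load  L2 | P0:S(10), P1:I, P2:I, P3:S(10) | bus: BusRd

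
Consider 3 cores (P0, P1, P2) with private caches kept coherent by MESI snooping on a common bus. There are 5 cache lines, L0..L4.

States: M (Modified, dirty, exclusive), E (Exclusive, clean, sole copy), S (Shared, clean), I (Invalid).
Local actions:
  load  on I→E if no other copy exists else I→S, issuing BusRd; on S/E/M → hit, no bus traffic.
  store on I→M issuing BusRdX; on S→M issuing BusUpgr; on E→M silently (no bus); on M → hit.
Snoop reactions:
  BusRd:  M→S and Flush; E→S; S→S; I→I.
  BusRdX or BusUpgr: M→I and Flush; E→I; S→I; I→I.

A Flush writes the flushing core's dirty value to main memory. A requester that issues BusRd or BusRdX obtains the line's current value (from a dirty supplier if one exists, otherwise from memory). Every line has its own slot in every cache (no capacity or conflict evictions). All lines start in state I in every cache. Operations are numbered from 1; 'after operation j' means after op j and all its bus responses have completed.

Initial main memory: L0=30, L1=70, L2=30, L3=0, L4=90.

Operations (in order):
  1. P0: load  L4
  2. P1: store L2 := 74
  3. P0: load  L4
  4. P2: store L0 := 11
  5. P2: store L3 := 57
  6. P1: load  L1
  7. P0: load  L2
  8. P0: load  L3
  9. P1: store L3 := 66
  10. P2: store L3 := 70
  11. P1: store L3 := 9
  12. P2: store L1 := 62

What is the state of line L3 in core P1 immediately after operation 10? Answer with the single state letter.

state = I

step 1: P0: load  L4  ⟶  EII  (L4)  txn=BusRd  M[L4]=90
step 2: P1: store L2 := 74  ⟶  IMI  (L2)  txn=BusRdX  M[L2]=30
step 3: P0: load  L4  ⟶  EII  (L4)  txn=∅  M[L4]=90
step 4: P2: store L0 := 11  ⟶  IIM  (L0)  txn=BusRdX  M[L0]=30
step 5: P2: store L3 := 57  ⟶  IIM  (L3)  txn=BusRdX  M[L3]=0
step 6: P1: load  L1  ⟶  IEI  (L1)  txn=BusRd  M[L1]=70
step 7: P0: load  L2  ⟶  SSI  (L2)  txn=BusRd+Flush  M[L2]=74
step 8: P0: load  L3  ⟶  SIS  (L3)  txn=BusRd+Flush  M[L3]=57
step 9: P1: store L3 := 66  ⟶  IMI  (L3)  txn=BusRdX  M[L3]=57
step 10: P2: store L3 := 70  ⟶  IIM  (L3)  txn=BusRdX+Flush  M[L3]=66
step 11: P1: store L3 := 9  ⟶  IMI  (L3)  txn=BusRdX+Flush  M[L3]=70
step 12: P2: store L1 := 62  ⟶  IIM  (L1)  txn=BusRdX  M[L1]=70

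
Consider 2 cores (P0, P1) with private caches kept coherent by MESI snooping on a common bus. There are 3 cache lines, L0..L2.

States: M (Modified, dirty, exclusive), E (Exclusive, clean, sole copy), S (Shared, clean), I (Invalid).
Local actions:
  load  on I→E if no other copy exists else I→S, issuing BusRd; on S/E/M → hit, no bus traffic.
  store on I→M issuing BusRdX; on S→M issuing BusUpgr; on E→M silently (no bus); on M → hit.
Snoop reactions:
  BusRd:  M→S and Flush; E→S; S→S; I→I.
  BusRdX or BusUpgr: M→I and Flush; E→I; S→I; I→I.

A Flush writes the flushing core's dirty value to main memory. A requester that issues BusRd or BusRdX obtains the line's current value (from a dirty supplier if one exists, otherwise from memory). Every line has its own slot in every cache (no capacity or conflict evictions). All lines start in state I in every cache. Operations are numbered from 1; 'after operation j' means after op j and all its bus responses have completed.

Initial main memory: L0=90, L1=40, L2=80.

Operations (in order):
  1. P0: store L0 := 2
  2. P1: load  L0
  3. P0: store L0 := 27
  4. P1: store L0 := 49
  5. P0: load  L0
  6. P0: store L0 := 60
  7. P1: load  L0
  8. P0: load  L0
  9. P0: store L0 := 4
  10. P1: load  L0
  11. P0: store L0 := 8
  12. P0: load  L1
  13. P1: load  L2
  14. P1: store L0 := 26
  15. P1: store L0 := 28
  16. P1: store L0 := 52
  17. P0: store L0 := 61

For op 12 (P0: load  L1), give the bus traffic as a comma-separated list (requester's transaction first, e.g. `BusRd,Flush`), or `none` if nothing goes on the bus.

  op1 P0: store L0 := 2 → M/I on L0; bus BusRdX; mem=90
  op2 P1: load  L0 → S/S on L0; bus BusRd Flush; mem=2
  op3 P0: store L0 := 27 → M/I on L0; bus BusUpgr; mem=2
  op4 P1: store L0 := 49 → I/M on L0; bus BusRdX Flush; mem=27
  op5 P0: load  L0 → S/S on L0; bus BusRd Flush; mem=49
  op6 P0: store L0 := 60 → M/I on L0; bus BusUpgr; mem=49
  op7 P1: load  L0 → S/S on L0; bus BusRd Flush; mem=60
  op8 P0: load  L0 → S/S on L0; bus (none); mem=60
  op9 P0: store L0 := 4 → M/I on L0; bus BusUpgr; mem=60
  op10 P1: load  L0 → S/S on L0; bus BusRd Flush; mem=4
  op11 P0: store L0 := 8 → M/I on L0; bus BusUpgr; mem=4
  op12 P0: load  L1 → E/I on L1; bus BusRd; mem=40
  op13 P1: load  L2 → I/E on L2; bus BusRd; mem=80
  op14 P1: store L0 := 26 → I/M on L0; bus BusRdX Flush; mem=8
  op15 P1: store L0 := 28 → I/M on L0; bus (none); mem=8
  op16 P1: store L0 := 52 → I/M on L0; bus (none); mem=8
  op17 P0: store L0 := 61 → M/I on L0; bus BusRdX Flush; mem=52

bus = BusRd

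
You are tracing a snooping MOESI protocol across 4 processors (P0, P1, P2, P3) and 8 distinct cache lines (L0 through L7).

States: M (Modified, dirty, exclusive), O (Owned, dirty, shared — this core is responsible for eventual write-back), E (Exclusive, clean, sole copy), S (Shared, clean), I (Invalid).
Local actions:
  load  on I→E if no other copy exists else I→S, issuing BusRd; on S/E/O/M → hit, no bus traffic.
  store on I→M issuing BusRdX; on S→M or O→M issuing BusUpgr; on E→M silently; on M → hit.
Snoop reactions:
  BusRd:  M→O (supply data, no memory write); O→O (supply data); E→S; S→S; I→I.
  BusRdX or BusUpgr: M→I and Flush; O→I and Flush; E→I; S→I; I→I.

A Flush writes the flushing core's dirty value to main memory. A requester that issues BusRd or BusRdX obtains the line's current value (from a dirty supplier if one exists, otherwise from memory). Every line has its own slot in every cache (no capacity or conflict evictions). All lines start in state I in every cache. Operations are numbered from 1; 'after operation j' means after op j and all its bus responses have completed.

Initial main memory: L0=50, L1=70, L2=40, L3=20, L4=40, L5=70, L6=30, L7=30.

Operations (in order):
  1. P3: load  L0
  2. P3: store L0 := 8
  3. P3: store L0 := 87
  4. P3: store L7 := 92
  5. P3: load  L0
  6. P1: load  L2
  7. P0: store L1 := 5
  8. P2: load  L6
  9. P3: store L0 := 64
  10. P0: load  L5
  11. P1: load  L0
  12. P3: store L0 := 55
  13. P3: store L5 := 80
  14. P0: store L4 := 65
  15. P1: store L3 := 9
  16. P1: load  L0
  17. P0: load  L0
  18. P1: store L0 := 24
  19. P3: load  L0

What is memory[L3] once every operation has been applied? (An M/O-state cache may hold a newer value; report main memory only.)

memory[L3] = 20

1. P3: load  L0  bus=[BusRd]  L0: P0=I P1=I P2=I P3=E  mem[L0]=50
2. P3: store L0 := 8  bus=[-]  L0: P0=I P1=I P2=I P3=M  mem[L0]=50
3. P3: store L0 := 87  bus=[-]  L0: P0=I P1=I P2=I P3=M  mem[L0]=50
4. P3: store L7 := 92  bus=[BusRdX]  L7: P0=I P1=I P2=I P3=M  mem[L7]=30
5. P3: load  L0  bus=[-]  L0: P0=I P1=I P2=I P3=M  mem[L0]=50
6. P1: load  L2  bus=[BusRd]  L2: P0=I P1=E P2=I P3=I  mem[L2]=40
7. P0: store L1 := 5  bus=[BusRdX]  L1: P0=M P1=I P2=I P3=I  mem[L1]=70
8. P2: load  L6  bus=[BusRd]  L6: P0=I P1=I P2=E P3=I  mem[L6]=30
9. P3: store L0 := 64  bus=[-]  L0: P0=I P1=I P2=I P3=M  mem[L0]=50
10. P0: load  L5  bus=[BusRd]  L5: P0=E P1=I P2=I P3=I  mem[L5]=70
11. P1: load  L0  bus=[BusRd]  L0: P0=I P1=S P2=I P3=O  mem[L0]=50
12. P3: store L0 := 55  bus=[BusUpgr]  L0: P0=I P1=I P2=I P3=M  mem[L0]=50
13. P3: store L5 := 80  bus=[BusRdX]  L5: P0=I P1=I P2=I P3=M  mem[L5]=70
14. P0: store L4 := 65  bus=[BusRdX]  L4: P0=M P1=I P2=I P3=I  mem[L4]=40
15. P1: store L3 := 9  bus=[BusRdX]  L3: P0=I P1=M P2=I P3=I  mem[L3]=20
16. P1: load  L0  bus=[BusRd]  L0: P0=I P1=S P2=I P3=O  mem[L0]=50
17. P0: load  L0  bus=[BusRd]  L0: P0=S P1=S P2=I P3=O  mem[L0]=50
18. P1: store L0 := 24  bus=[BusUpgr,Flush]  L0: P0=I P1=M P2=I P3=I  mem[L0]=55
19. P3: load  L0  bus=[BusRd]  L0: P0=I P1=O P2=I P3=S  mem[L0]=55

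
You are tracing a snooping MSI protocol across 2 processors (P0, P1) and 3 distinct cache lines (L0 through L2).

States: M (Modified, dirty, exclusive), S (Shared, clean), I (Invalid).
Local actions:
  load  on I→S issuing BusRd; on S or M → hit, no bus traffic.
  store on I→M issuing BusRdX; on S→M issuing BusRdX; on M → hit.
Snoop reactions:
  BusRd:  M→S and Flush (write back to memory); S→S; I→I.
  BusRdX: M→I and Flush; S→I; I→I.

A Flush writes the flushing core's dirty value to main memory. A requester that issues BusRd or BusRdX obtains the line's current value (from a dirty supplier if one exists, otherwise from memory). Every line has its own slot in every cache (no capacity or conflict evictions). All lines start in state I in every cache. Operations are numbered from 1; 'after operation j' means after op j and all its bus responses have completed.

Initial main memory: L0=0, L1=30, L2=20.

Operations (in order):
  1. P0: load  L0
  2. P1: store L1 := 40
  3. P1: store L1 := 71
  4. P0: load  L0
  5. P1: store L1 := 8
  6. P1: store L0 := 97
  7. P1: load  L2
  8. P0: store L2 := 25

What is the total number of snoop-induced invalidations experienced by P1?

  op1 P0: load  L0 → S/I on L0; bus BusRd; mem=0
  op2 P1: store L1 := 40 → I/M on L1; bus BusRdX; mem=30
  op3 P1: store L1 := 71 → I/M on L1; bus (none); mem=30
  op4 P0: load  L0 → S/I on L0; bus (none); mem=0
  op5 P1: store L1 := 8 → I/M on L1; bus (none); mem=30
  op6 P1: store L0 := 97 → I/M on L0; bus BusRdX; mem=0
  op7 P1: load  L2 → I/S on L2; bus BusRd; mem=20
  op8 P0: store L2 := 25 → M/I on L2; bus BusRdX; mem=20

invalidations = 1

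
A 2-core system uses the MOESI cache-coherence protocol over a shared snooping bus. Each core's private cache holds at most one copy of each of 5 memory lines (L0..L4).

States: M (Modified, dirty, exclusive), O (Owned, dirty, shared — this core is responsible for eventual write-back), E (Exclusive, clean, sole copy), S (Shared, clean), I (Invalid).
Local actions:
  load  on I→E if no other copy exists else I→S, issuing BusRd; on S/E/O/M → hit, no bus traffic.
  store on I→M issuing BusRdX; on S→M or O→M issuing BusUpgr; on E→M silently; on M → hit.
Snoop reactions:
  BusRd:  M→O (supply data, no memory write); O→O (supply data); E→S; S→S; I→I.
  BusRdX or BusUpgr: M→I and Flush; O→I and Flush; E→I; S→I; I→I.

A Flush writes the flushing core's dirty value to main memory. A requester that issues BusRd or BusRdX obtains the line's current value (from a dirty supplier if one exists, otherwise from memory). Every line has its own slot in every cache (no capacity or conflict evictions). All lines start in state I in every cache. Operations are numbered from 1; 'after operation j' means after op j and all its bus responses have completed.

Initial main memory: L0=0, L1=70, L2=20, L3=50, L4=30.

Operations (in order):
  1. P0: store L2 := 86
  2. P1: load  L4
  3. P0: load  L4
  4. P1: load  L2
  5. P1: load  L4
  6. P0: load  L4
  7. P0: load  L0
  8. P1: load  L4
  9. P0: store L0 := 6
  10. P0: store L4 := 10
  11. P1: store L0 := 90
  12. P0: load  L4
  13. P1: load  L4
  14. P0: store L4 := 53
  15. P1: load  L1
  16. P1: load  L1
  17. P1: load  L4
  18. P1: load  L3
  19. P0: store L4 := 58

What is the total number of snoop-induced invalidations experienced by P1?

invalidations = 3

  op1 P0: store L2 := 86 → M/I on L2; bus BusRdX; mem=20
  op2 P1: load  L4 → I/E on L4; bus BusRd; mem=30
  op3 P0: load  L4 → S/S on L4; bus BusRd; mem=30
  op4 P1: load  L2 → O/S on L2; bus BusRd; mem=20
  op5 P1: load  L4 → S/S on L4; bus (none); mem=30
  op6 P0: load  L4 → S/S on L4; bus (none); mem=30
  op7 P0: load  L0 → E/I on L0; bus BusRd; mem=0
  op8 P1: load  L4 → S/S on L4; bus (none); mem=30
  op9 P0: store L0 := 6 → M/I on L0; bus (none); mem=0
  op10 P0: store L4 := 10 → M/I on L4; bus BusUpgr; mem=30
  op11 P1: store L0 := 90 → I/M on L0; bus BusRdX Flush; mem=6
  op12 P0: load  L4 → M/I on L4; bus (none); mem=30
  op13 P1: load  L4 → O/S on L4; bus BusRd; mem=30
  op14 P0: store L4 := 53 → M/I on L4; bus BusUpgr; mem=30
  op15 P1: load  L1 → I/E on L1; bus BusRd; mem=70
  op16 P1: load  L1 → I/E on L1; bus (none); mem=70
  op17 P1: load  L4 → O/S on L4; bus BusRd; mem=30
  op18 P1: load  L3 → I/E on L3; bus BusRd; mem=50
  op19 P0: store L4 := 58 → M/I on L4; bus BusUpgr; mem=30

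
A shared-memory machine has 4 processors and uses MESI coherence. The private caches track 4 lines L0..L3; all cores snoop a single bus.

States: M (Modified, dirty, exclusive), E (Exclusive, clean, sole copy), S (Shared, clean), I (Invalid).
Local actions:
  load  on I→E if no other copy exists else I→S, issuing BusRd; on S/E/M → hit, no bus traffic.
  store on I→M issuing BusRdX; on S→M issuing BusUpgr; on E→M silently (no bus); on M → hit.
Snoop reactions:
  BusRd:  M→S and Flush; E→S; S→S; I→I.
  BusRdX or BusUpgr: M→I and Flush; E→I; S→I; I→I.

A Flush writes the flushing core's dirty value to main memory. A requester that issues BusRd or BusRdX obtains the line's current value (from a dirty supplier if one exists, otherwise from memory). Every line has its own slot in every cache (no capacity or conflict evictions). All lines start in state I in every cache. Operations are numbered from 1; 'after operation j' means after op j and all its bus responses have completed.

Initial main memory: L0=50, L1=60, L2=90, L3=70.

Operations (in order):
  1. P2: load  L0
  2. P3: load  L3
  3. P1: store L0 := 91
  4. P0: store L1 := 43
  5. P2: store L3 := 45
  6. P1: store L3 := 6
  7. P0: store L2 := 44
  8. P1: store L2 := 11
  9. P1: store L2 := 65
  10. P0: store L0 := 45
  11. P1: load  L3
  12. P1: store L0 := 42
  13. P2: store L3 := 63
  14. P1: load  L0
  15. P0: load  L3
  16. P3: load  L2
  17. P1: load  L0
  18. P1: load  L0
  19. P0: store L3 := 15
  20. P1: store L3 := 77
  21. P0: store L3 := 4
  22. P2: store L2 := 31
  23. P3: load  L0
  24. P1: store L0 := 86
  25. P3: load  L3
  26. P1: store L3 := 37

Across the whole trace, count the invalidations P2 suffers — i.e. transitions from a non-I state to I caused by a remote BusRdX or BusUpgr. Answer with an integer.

invalidations = 3

step 1: P2: load  L0  ⟶  IIEI  (L0)  txn=BusRd  M[L0]=50
step 2: P3: load  L3  ⟶  IIIE  (L3)  txn=BusRd  M[L3]=70
step 3: P1: store L0 := 91  ⟶  IMII  (L0)  txn=BusRdX  M[L0]=50
step 4: P0: store L1 := 43  ⟶  MIII  (L1)  txn=BusRdX  M[L1]=60
step 5: P2: store L3 := 45  ⟶  IIMI  (L3)  txn=BusRdX  M[L3]=70
step 6: P1: store L3 := 6  ⟶  IMII  (L3)  txn=BusRdX+Flush  M[L3]=45
step 7: P0: store L2 := 44  ⟶  MIII  (L2)  txn=BusRdX  M[L2]=90
step 8: P1: store L2 := 11  ⟶  IMII  (L2)  txn=BusRdX+Flush  M[L2]=44
step 9: P1: store L2 := 65  ⟶  IMII  (L2)  txn=∅  M[L2]=44
step 10: P0: store L0 := 45  ⟶  MIII  (L0)  txn=BusRdX+Flush  M[L0]=91
step 11: P1: load  L3  ⟶  IMII  (L3)  txn=∅  M[L3]=45
step 12: P1: store L0 := 42  ⟶  IMII  (L0)  txn=BusRdX+Flush  M[L0]=45
step 13: P2: store L3 := 63  ⟶  IIMI  (L3)  txn=BusRdX+Flush  M[L3]=6
step 14: P1: load  L0  ⟶  IMII  (L0)  txn=∅  M[L0]=45
step 15: P0: load  L3  ⟶  SISI  (L3)  txn=BusRd+Flush  M[L3]=63
step 16: P3: load  L2  ⟶  ISIS  (L2)  txn=BusRd+Flush  M[L2]=65
step 17: P1: load  L0  ⟶  IMII  (L0)  txn=∅  M[L0]=45
step 18: P1: load  L0  ⟶  IMII  (L0)  txn=∅  M[L0]=45
step 19: P0: store L3 := 15  ⟶  MIII  (L3)  txn=BusUpgr  M[L3]=63
step 20: P1: store L3 := 77  ⟶  IMII  (L3)  txn=BusRdX+Flush  M[L3]=15
step 21: P0: store L3 := 4  ⟶  MIII  (L3)  txn=BusRdX+Flush  M[L3]=77
step 22: P2: store L2 := 31  ⟶  IIMI  (L2)  txn=BusRdX  M[L2]=65
step 23: P3: load  L0  ⟶  ISIS  (L0)  txn=BusRd+Flush  M[L0]=42
step 24: P1: store L0 := 86  ⟶  IMII  (L0)  txn=BusUpgr  M[L0]=42
step 25: P3: load  L3  ⟶  SIIS  (L3)  txn=BusRd+Flush  M[L3]=4
step 26: P1: store L3 := 37  ⟶  IMII  (L3)  txn=BusRdX  M[L3]=4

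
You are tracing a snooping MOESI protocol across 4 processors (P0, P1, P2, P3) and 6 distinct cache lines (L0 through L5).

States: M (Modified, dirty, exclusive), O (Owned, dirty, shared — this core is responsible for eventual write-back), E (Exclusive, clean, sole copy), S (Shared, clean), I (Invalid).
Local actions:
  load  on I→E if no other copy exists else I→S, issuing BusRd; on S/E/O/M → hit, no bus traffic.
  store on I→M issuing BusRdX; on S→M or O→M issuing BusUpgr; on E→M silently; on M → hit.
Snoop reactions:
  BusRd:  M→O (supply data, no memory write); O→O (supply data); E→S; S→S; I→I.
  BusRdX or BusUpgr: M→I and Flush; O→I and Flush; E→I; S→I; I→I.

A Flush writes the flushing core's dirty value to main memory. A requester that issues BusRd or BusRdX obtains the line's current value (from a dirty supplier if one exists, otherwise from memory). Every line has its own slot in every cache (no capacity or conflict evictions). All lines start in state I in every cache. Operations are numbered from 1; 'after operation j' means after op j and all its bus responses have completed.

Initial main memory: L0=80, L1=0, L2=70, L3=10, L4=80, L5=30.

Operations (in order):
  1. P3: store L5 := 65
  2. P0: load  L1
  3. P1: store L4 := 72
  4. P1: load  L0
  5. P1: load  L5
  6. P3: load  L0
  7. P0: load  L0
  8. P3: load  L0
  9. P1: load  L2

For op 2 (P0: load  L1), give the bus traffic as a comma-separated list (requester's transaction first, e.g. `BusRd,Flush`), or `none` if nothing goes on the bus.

bus = BusRd

1. P3: store L5 := 65  bus=[BusRdX]  L5: P0=I P1=I P2=I P3=M  mem[L5]=30
2. P0: load  L1  bus=[BusRd]  L1: P0=E P1=I P2=I P3=I  mem[L1]=0
3. P1: store L4 := 72  bus=[BusRdX]  L4: P0=I P1=M P2=I P3=I  mem[L4]=80
4. P1: load  L0  bus=[BusRd]  L0: P0=I P1=E P2=I P3=I  mem[L0]=80
5. P1: load  L5  bus=[BusRd]  L5: P0=I P1=S P2=I P3=O  mem[L5]=30
6. P3: load  L0  bus=[BusRd]  L0: P0=I P1=S P2=I P3=S  mem[L0]=80
7. P0: load  L0  bus=[BusRd]  L0: P0=S P1=S P2=I P3=S  mem[L0]=80
8. P3: load  L0  bus=[-]  L0: P0=S P1=S P2=I P3=S  mem[L0]=80
9. P1: load  L2  bus=[BusRd]  L2: P0=I P1=E P2=I P3=I  mem[L2]=70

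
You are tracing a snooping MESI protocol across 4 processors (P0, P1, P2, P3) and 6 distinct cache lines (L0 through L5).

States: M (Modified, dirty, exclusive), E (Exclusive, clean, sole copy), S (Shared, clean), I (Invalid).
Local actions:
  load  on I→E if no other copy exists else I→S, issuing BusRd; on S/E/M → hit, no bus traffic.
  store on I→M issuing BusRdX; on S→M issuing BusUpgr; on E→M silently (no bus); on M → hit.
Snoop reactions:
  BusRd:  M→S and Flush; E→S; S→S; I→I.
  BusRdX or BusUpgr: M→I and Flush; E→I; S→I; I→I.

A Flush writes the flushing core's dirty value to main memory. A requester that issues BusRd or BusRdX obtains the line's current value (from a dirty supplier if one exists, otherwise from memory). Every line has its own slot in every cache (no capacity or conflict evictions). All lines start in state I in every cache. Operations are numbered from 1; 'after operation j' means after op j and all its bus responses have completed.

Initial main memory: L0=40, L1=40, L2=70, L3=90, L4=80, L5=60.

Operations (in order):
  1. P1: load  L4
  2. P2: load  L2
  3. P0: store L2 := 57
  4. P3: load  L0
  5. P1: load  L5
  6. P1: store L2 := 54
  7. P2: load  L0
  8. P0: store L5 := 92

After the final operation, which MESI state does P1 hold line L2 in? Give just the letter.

state = M

[1] P1: load  L4 | P0:I, P1:E(80), P2:I, P3:I | bus: BusRd
[2] P2: load  L2 | P0:I, P1:I, P2:E(70), P3:I | bus: BusRd
[3] P0: store L2 := 57 | P0:M(57), P1:I, P2:I, P3:I | bus: BusRdX
[4] P3: load  L0 | P0:I, P1:I, P2:I, P3:E(40) | bus: BusRd
[5] P1: load  L5 | P0:I, P1:E(60), P2:I, P3:I | bus: BusRd
[6] P1: store L2 := 54 | P0:I, P1:M(54), P2:I, P3:I | bus: BusRdX,Flush
[7] P2: load  L0 | P0:I, P1:I, P2:S(40), P3:S(40) | bus: BusRd
[8] P0: store L5 := 92 | P0:M(92), P1:I, P2:I, P3:I | bus: BusRdX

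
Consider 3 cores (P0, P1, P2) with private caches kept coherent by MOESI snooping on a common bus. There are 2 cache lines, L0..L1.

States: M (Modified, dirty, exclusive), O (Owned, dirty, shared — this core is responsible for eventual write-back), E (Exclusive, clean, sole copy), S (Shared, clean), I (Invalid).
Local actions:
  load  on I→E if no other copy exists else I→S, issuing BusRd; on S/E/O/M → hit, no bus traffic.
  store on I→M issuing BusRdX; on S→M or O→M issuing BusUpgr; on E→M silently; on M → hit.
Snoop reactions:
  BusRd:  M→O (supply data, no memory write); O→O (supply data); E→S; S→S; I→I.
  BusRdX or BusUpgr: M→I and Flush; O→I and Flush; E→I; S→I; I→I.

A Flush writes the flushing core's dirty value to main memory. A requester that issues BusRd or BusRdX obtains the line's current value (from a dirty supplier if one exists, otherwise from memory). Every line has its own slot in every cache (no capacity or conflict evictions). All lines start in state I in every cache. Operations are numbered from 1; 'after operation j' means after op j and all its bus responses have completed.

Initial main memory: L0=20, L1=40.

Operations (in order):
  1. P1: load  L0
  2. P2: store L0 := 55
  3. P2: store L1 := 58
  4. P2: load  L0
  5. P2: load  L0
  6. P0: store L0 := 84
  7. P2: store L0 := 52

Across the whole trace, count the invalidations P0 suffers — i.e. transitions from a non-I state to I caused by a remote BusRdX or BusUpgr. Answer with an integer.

1. P1: load  L0  bus=[BusRd]  L0: P0=I P1=E P2=I  mem[L0]=20
2. P2: store L0 := 55  bus=[BusRdX]  L0: P0=I P1=I P2=M  mem[L0]=20
3. P2: store L1 := 58  bus=[BusRdX]  L1: P0=I P1=I P2=M  mem[L1]=40
4. P2: load  L0  bus=[-]  L0: P0=I P1=I P2=M  mem[L0]=20
5. P2: load  L0  bus=[-]  L0: P0=I P1=I P2=M  mem[L0]=20
6. P0: store L0 := 84  bus=[BusRdX,Flush]  L0: P0=M P1=I P2=I  mem[L0]=55
7. P2: store L0 := 52  bus=[BusRdX,Flush]  L0: P0=I P1=I P2=M  mem[L0]=84

invalidations = 1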